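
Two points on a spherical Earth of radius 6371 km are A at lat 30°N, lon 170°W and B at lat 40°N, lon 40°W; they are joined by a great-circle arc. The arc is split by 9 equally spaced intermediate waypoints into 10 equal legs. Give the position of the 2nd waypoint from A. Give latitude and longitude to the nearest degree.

Convert each endpoint to a unit vector on the sphere (x = cos φ cos λ, y = cos φ sin λ, z = sin φ).
The central angle between the endpoints is δ = arccos(p₁·p₂) ≈ 1.676 rad (96.0°).
Interpolate at f = 2/10 with slerp weights a = sin((1−f)δ)/sin δ ≈ 0.979, b = sin(fδ)/sin δ ≈ 0.331.
p = a·p₁ + b·p₂ ≈ (-0.641, -0.310, 0.702); φ = arcsin(p_z) ≈ 44.60°, λ = atan2(p_y, p_x) ≈ -154.18°.

≈ lat 45°N, lon 154°W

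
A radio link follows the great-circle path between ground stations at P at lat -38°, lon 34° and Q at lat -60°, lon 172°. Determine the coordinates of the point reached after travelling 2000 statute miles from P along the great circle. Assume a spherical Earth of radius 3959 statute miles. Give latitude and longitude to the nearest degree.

≈ lat -64°, lon 56°

Write both endpoints as unit vectors p₁, p₂ with components (cos φ cos λ, cos φ sin λ, sin φ).
The central angle between the endpoints is δ = arccos(p₁·p₂) ≈ 1.328 rad (76.1°). The total great-circle distance is δ·R ≈ 1.328 × 3959 ≈ 5258 mi, so the target fraction is f = 2000/5258 ≈ 0.380.
Interpolate at f ≈ 0.380 with slerp weights a = sin((1−f)δ)/sin δ ≈ 0.755, b = sin(fδ)/sin δ ≈ 0.499.
p = a·p₁ + b·p₂ ≈ (0.247, 0.367, -0.897); φ = arcsin(p_z) ≈ -63.74°, λ = atan2(p_y, p_x) ≈ 56.14°.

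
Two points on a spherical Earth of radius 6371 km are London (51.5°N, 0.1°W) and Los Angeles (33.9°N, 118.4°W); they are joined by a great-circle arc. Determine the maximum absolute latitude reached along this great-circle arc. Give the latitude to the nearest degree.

≈ 62°N

The great circle lies in the plane with unit normal n̂ = (p₁ × p₂)/|p₁ × p₂|.
Here n̂_z ≈ -0.464; the vertex latitude is φ_max = arccos|n̂_z| ≈ 62.4°.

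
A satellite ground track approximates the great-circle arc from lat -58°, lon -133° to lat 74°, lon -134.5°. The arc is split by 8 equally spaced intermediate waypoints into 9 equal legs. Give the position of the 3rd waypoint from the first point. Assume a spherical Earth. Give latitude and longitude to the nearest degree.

Write both endpoints as unit vectors p₁, p₂ with components (cos φ cos λ, cos φ sin λ, sin φ).
The central angle between the endpoints is δ = arccos(p₁·p₂) ≈ 2.304 rad (132.0°).
Interpolate at f = 3/9 with slerp weights a = sin((1−f)δ)/sin δ ≈ 1.345, b = sin(fδ)/sin δ ≈ 0.935.
p = a·p₁ + b·p₂ ≈ (-0.667, -0.705, -0.242); φ = arcsin(p_z) ≈ -14.00°, λ = atan2(p_y, p_x) ≈ -133.40°.

≈ lat -14°, lon -133°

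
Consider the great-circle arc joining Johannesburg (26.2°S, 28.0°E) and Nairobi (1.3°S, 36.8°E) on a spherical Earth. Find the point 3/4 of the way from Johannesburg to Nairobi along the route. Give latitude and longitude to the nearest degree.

Convert each endpoint to a unit vector on the sphere (x = cos φ cos λ, y = cos φ sin λ, z = sin φ).
The central angle between the endpoints is δ = arccos(p₁·p₂) ≈ 0.459 rad (26.3°).
Interpolate at f = 3/4 with slerp weights a = sin((1−f)δ)/sin δ ≈ 0.258, b = sin(fδ)/sin δ ≈ 0.762.
p = a·p₁ + b·p₂ ≈ (0.815, 0.565, -0.131); φ = arcsin(p_z) ≈ -7.55°, λ = atan2(p_y, p_x) ≈ 34.75°.

≈ 8°S, 35°E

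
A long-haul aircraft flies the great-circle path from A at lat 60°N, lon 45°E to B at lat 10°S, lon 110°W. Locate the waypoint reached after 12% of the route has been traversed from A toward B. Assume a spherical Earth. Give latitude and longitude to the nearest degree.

≈ lat 71°N, lon 20°E

The haversine formula gives a central angle δ ≈ 2.210 rad (126.6°) between the endpoints.
Interpolate at f = 0.12 with slerp weights a = sin((1−f)δ)/sin δ ≈ 1.160, b = sin(fδ)/sin δ ≈ 0.327.
p = a·p₁ + b·p₂ ≈ (0.300, 0.108, 0.948); φ = arcsin(p_z) ≈ 71.41°, λ = atan2(p_y, p_x) ≈ 19.77°.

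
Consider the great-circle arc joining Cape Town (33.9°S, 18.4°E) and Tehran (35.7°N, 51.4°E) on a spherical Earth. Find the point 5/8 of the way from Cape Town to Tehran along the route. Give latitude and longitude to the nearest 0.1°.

The haversine formula gives a central angle δ ≈ 1.329 rad (76.1°) between the endpoints.
Interpolate at f = 5/8 with slerp weights a = sin((1−f)δ)/sin δ ≈ 0.492, b = sin(fδ)/sin δ ≈ 0.760.
p = a·p₁ + b·p₂ ≈ (0.773, 0.612, 0.169); φ = arcsin(p_z) ≈ 9.74°, λ = atan2(p_y, p_x) ≈ 38.35°.

≈ (9.7°N, 38.4°E)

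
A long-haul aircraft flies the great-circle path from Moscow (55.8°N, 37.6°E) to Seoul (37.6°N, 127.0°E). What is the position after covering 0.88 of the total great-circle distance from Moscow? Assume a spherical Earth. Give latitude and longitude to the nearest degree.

Write both endpoints as unit vectors p₁, p₂ with components (cos φ cos λ, cos φ sin λ, sin φ).
The central angle between the endpoints is δ = arccos(p₁·p₂) ≈ 1.036 rad (59.4°).
Interpolate at f = 0.88 with slerp weights a = sin((1−f)δ)/sin δ ≈ 0.144, b = sin(fδ)/sin δ ≈ 0.919.
p = a·p₁ + b·p₂ ≈ (-0.374, 0.631, 0.680); φ = arcsin(p_z) ≈ 42.83°, λ = atan2(p_y, p_x) ≈ 120.66°.

≈ 43°N, 121°E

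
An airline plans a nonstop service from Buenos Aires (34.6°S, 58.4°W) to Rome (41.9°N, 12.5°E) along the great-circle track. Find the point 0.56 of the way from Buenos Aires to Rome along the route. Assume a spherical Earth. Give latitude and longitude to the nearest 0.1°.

≈ 9.3°N, 21.4°W

Convert each endpoint to a unit vector on the sphere (x = cos φ cos λ, y = cos φ sin λ, z = sin φ).
The central angle between the endpoints is δ = arccos(p₁·p₂) ≈ 1.751 rad (100.3°).
Interpolate at f = 0.56 with slerp weights a = sin((1−f)δ)/sin δ ≈ 0.708, b = sin(fδ)/sin δ ≈ 0.844.
p = a·p₁ + b·p₂ ≈ (0.919, -0.360, 0.162); φ = arcsin(p_z) ≈ 9.32°, λ = atan2(p_y, p_x) ≈ -21.41°.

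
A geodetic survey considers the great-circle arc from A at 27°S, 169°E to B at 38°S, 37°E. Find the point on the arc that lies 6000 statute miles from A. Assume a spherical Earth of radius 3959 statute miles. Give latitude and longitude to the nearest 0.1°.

The haversine formula gives a central angle δ ≈ 1.762 rad (101.0°) between the endpoints. The total great-circle distance is δ·R ≈ 1.762 × 3959 ≈ 6977 mi, so the target fraction is f = 6000/6977 ≈ 0.860.
Interpolate at f ≈ 0.860 with slerp weights a = sin((1−f)δ)/sin δ ≈ 0.249, b = sin(fδ)/sin δ ≈ 1.017.
p = a·p₁ + b·p₂ ≈ (0.422, 0.525, -0.739); φ = arcsin(p_z) ≈ -47.66°, λ = atan2(p_y, p_x) ≈ 51.16°.

≈ 47.7°S, 51.2°E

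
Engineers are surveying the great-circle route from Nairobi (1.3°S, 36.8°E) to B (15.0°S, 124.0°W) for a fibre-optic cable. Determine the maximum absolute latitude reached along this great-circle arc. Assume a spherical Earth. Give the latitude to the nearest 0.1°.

≈ 41.4°S

The great circle lies in the plane with unit normal n̂ = (p₁ × p₂)/|p₁ × p₂|.
Here n̂_z ≈ -0.751; the vertex latitude is φ_max = arccos|n̂_z| ≈ 41.4°.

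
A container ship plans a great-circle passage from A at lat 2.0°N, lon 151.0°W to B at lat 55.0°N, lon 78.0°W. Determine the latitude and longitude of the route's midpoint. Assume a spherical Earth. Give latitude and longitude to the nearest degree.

≈ lat 34°N, lon 126°W

From cos δ = sin φ₁ sin φ₂ + cos φ₁ cos φ₂ cos Δλ, the central angle is δ ≈ 1.373 rad (78.7°).
Interpolate at f = 1/2 with slerp weights a = sin((1−f)δ)/sin δ ≈ 0.647, b = sin(fδ)/sin δ ≈ 0.647.
p = a·p₁ + b·p₂ ≈ (-0.488, -0.676, 0.552); φ = arcsin(p_z) ≈ 33.52°, λ = atan2(p_y, p_x) ≈ -125.83°.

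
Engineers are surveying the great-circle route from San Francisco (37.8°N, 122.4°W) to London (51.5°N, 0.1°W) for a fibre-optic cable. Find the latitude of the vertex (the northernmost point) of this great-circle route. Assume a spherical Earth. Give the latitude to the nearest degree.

≈ 65°N

The great circle lies in the plane with unit normal n̂ = (p₁ × p₂)/|p₁ × p₂|.
Here n̂_z ≈ +0.426; the vertex latitude is φ_max = arccos|n̂_z| ≈ 64.8°.
Check via Clairaut: cos φ_max = |cos φ₁| · sin C = cos(37.8°)·sin(32.6°) ≈ 0.426, again giving ≈ 64.8°.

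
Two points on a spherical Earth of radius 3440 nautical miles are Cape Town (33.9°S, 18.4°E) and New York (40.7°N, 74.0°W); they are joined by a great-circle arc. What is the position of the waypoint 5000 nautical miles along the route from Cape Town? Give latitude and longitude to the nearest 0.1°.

Convert each endpoint to a unit vector on the sphere (x = cos φ cos λ, y = cos φ sin λ, z = sin φ).
The central angle between the endpoints is δ = arccos(p₁·p₂) ≈ 1.971 rad (113.0°). The total great-circle distance is δ·R ≈ 1.971 × 3440 ≈ 6782 nmi, so the target fraction is f = 5000/6782 ≈ 0.737.
Interpolate at f ≈ 0.737 with slerp weights a = sin((1−f)δ)/sin δ ≈ 0.538, b = sin(fδ)/sin δ ≈ 1.079.
p = a·p₁ + b·p₂ ≈ (0.649, -0.645, 0.403); φ = arcsin(p_z) ≈ 23.79°, λ = atan2(p_y, p_x) ≈ -44.83°.

≈ 23.8°N, 44.8°W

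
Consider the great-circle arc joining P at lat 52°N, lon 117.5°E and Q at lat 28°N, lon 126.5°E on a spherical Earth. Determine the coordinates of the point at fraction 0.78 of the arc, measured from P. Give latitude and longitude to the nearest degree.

≈ lat 33°N, lon 125°E

Write both endpoints as unit vectors p₁, p₂ with components (cos φ cos λ, cos φ sin λ, sin φ).
The central angle between the endpoints is δ = arccos(p₁·p₂) ≈ 0.435 rad (24.9°).
Interpolate at f = 0.78 with slerp weights a = sin((1−f)δ)/sin δ ≈ 0.227, b = sin(fδ)/sin δ ≈ 0.790.
p = a·p₁ + b·p₂ ≈ (-0.479, 0.684, 0.549); φ = arcsin(p_z) ≈ 33.33°, λ = atan2(p_y, p_x) ≈ 125.00°.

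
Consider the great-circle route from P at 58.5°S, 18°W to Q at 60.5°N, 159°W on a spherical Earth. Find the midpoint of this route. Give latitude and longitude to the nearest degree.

The haversine formula gives a central angle δ ≈ 2.799 rad (160.4°) between the endpoints.
Interpolate at f = 1/2 with slerp weights a = sin((1−f)δ)/sin δ ≈ 2.937, b = sin(fδ)/sin δ ≈ 2.937.
p = a·p₁ + b·p₂ ≈ (0.109, -0.993, 0.052); φ = arcsin(p_z) ≈ 2.98°, λ = atan2(p_y, p_x) ≈ -83.72°.

≈ 3°N, 84°W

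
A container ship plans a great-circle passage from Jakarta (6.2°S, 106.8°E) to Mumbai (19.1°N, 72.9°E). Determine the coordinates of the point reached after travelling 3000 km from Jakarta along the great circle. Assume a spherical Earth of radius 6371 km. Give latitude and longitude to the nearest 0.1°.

Convert each endpoint to a unit vector on the sphere (x = cos φ cos λ, y = cos φ sin λ, z = sin φ).
The central angle between the endpoints is δ = arccos(p₁·p₂) ≈ 0.731 rad (41.9°). The total great-circle distance is δ·R ≈ 0.731 × 6371 ≈ 4658 km, so the target fraction is f = 3000/4658 ≈ 0.644.
Interpolate at f ≈ 0.644 with slerp weights a = sin((1−f)δ)/sin δ ≈ 0.385, b = sin(fδ)/sin δ ≈ 0.679.
p = a·p₁ + b·p₂ ≈ (0.078, 0.980, 0.181); φ = arcsin(p_z) ≈ 10.41°, λ = atan2(p_y, p_x) ≈ 85.45°.

≈ 10.4°N, 85.4°E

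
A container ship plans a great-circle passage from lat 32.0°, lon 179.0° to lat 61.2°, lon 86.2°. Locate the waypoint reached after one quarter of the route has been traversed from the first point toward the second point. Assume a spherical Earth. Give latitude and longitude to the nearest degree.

≈ lat 45°, lon 167°

Write both endpoints as unit vectors p₁, p₂ with components (cos φ cos λ, cos φ sin λ, sin φ).
The central angle between the endpoints is δ = arccos(p₁·p₂) ≈ 1.110 rad (63.6°).
Interpolate at f = 1/4 with slerp weights a = sin((1−f)δ)/sin δ ≈ 0.826, b = sin(fδ)/sin δ ≈ 0.306.
p = a·p₁ + b·p₂ ≈ (-0.690, 0.159, 0.706); φ = arcsin(p_z) ≈ 44.88°, λ = atan2(p_y, p_x) ≈ 167.01°.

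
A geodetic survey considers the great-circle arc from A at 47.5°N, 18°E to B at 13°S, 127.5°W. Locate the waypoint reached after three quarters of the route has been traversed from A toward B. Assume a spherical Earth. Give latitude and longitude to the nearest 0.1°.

The haversine formula gives a central angle δ ≈ 2.358 rad (135.1°) between the endpoints.
Interpolate at f = 3/4 with slerp weights a = sin((1−f)δ)/sin δ ≈ 0.788, b = sin(fδ)/sin δ ≈ 1.389.
p = a·p₁ + b·p₂ ≈ (-0.318, -0.909, 0.268); φ = arcsin(p_z) ≈ 15.56°, λ = atan2(p_y, p_x) ≈ -109.27°.

≈ 15.6°N, 109.3°W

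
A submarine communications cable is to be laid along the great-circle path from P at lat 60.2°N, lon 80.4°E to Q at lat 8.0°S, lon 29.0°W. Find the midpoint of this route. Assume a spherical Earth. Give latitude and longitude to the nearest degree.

≈ lat 38°N, lon 1°E

Write both endpoints as unit vectors p₁, p₂ with components (cos φ cos λ, cos φ sin λ, sin φ).
The central angle between the endpoints is δ = arccos(p₁·p₂) ≈ 1.859 rad (106.5°).
Interpolate at f = 1/2 with slerp weights a = sin((1−f)δ)/sin δ ≈ 0.836, b = sin(fδ)/sin δ ≈ 0.836.
p = a·p₁ + b·p₂ ≈ (0.793, 0.008, 0.609); φ = arcsin(p_z) ≈ 37.51°, λ = atan2(p_y, p_x) ≈ 0.60°.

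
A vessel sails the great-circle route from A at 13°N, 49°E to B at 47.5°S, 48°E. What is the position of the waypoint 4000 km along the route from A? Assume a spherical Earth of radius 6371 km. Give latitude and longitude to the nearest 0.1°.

Convert each endpoint to a unit vector on the sphere (x = cos φ cos λ, y = cos φ sin λ, z = sin φ).
The central angle between the endpoints is δ = arccos(p₁·p₂) ≈ 1.056 rad (60.5°). The total great-circle distance is δ·R ≈ 1.056 × 6371 ≈ 6728 km, so the target fraction is f = 4000/6728 ≈ 0.595.
Interpolate at f ≈ 0.595 with slerp weights a = sin((1−f)δ)/sin δ ≈ 0.477, b = sin(fδ)/sin δ ≈ 0.675.
p = a·p₁ + b·p₂ ≈ (0.610, 0.690, -0.390); φ = arcsin(p_z) ≈ -22.97°, λ = atan2(p_y, p_x) ≈ 48.50°.

≈ 23.0°S, 48.5°E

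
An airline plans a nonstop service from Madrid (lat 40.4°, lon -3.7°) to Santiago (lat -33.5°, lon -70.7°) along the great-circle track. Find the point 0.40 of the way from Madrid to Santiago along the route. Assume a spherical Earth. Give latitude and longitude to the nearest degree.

≈ lat 12°, lon -33°

Write both endpoints as unit vectors p₁, p₂ with components (cos φ cos λ, cos φ sin λ, sin φ).
The central angle between the endpoints is δ = arccos(p₁·p₂) ≈ 1.681 rad (96.3°).
Interpolate at f = 0.40 with slerp weights a = sin((1−f)δ)/sin δ ≈ 0.851, b = sin(fδ)/sin δ ≈ 0.627.
p = a·p₁ + b·p₂ ≈ (0.819, -0.535, 0.206); φ = arcsin(p_z) ≈ 11.88°, λ = atan2(p_y, p_x) ≈ -33.13°.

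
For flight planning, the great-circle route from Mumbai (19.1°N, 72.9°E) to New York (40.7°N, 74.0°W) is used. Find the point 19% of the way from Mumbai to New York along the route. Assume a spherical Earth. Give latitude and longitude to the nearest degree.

≈ (38°N, 61°E)

From cos δ = sin φ₁ sin φ₂ + cos φ₁ cos φ₂ cos Δλ, the central angle is δ ≈ 1.968 rad (112.8°).
Interpolate at f = 0.19 with slerp weights a = sin((1−f)δ)/sin δ ≈ 1.084, b = sin(fδ)/sin δ ≈ 0.396.
p = a·p₁ + b·p₂ ≈ (0.384, 0.690, 0.613); φ = arcsin(p_z) ≈ 37.81°, λ = atan2(p_y, p_x) ≈ 60.92°.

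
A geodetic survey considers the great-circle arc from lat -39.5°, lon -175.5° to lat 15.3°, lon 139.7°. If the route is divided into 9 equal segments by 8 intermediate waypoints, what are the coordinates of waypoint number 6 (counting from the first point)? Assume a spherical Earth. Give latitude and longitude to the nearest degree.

≈ lat -4°, lon 153°

Write both endpoints as unit vectors p₁, p₂ with components (cos φ cos λ, cos φ sin λ, sin φ).
The central angle between the endpoints is δ = arccos(p₁·p₂) ≈ 1.202 rad (68.9°).
Interpolate at f = 6/9 with slerp weights a = sin((1−f)δ)/sin δ ≈ 0.418, b = sin(fδ)/sin δ ≈ 0.770.
p = a·p₁ + b·p₂ ≈ (-0.888, 0.455, -0.063); φ = arcsin(p_z) ≈ -3.60°, λ = atan2(p_y, p_x) ≈ 152.87°.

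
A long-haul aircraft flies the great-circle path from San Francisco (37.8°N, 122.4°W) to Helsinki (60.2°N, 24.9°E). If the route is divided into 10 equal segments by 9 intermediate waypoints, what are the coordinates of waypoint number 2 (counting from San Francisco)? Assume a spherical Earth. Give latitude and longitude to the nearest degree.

The haversine formula gives a central angle δ ≈ 1.368 rad (78.4°) between the endpoints.
Interpolate at f = 2/10 with slerp weights a = sin((1−f)δ)/sin δ ≈ 0.907, b = sin(fδ)/sin δ ≈ 0.276.
p = a·p₁ + b·p₂ ≈ (-0.260, -0.548, 0.795); φ = arcsin(p_z) ≈ 52.70°, λ = atan2(p_y, p_x) ≈ -115.38°.

≈ 53°N, 115°W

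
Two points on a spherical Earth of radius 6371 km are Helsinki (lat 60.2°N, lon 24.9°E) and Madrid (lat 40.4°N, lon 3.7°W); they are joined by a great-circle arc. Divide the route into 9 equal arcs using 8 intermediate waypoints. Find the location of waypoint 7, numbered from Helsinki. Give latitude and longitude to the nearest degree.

Write both endpoints as unit vectors p₁, p₂ with components (cos φ cos λ, cos φ sin λ, sin φ).
The central angle between the endpoints is δ = arccos(p₁·p₂) ≈ 0.463 rad (26.5°).
Interpolate at f = 7/9 with slerp weights a = sin((1−f)δ)/sin δ ≈ 0.230, b = sin(fδ)/sin δ ≈ 0.789.
p = a·p₁ + b·p₂ ≈ (0.703, 0.009, 0.711); φ = arcsin(p_z) ≈ 45.31°, λ = atan2(p_y, p_x) ≈ 0.76°.

≈ lat 45°N, lon 1°E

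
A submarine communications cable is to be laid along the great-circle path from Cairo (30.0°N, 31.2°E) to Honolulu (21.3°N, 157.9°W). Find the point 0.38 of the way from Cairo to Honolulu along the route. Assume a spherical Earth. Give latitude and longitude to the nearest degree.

≈ 76°N, 66°E

Convert each endpoint to a unit vector on the sphere (x = cos φ cos λ, y = cos φ sin λ, z = sin φ).
The central angle between the endpoints is δ = arccos(p₁·p₂) ≈ 2.233 rad (128.0°).
Interpolate at f = 0.38 with slerp weights a = sin((1−f)δ)/sin δ ≈ 1.246, b = sin(fδ)/sin δ ≈ 0.952.
p = a·p₁ + b·p₂ ≈ (0.102, 0.226, 0.969); φ = arcsin(p_z) ≈ 75.67°, λ = atan2(p_y, p_x) ≈ 65.73°.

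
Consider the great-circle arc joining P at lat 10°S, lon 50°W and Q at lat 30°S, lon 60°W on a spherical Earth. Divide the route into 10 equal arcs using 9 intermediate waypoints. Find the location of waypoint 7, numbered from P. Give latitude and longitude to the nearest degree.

≈ lat 24°S, lon 57°W

Write both endpoints as unit vectors p₁, p₂ with components (cos φ cos λ, cos φ sin λ, sin φ).
The central angle between the endpoints is δ = arccos(p₁·p₂) ≈ 0.385 rad (22.1°).
Interpolate at f = 7/10 with slerp weights a = sin((1−f)δ)/sin δ ≈ 0.307, b = sin(fδ)/sin δ ≈ 0.709.
p = a·p₁ + b·p₂ ≈ (0.501, -0.763, -0.408); φ = arcsin(p_z) ≈ -24.06°, λ = atan2(p_y, p_x) ≈ -56.71°.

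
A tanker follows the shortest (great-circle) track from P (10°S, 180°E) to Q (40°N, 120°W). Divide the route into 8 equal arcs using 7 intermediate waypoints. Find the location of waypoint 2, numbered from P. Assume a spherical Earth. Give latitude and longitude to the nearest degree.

Convert each endpoint to a unit vector on the sphere (x = cos φ cos λ, y = cos φ sin λ, z = sin φ).
The central angle between the endpoints is δ = arccos(p₁·p₂) ≈ 1.302 rad (74.6°).
Interpolate at f = 2/8 with slerp weights a = sin((1−f)δ)/sin δ ≈ 0.859, b = sin(fδ)/sin δ ≈ 0.332.
p = a·p₁ + b·p₂ ≈ (-0.973, -0.220, 0.064); φ = arcsin(p_z) ≈ 3.67°, λ = atan2(p_y, p_x) ≈ -167.26°.

≈ (4°N, 167°W)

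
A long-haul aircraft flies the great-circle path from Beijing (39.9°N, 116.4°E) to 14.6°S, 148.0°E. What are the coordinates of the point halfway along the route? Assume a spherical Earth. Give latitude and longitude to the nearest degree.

≈ 13°N, 134°E

Write both endpoints as unit vectors p₁, p₂ with components (cos φ cos λ, cos φ sin λ, sin φ).
The central angle between the endpoints is δ = arccos(p₁·p₂) ≈ 1.081 rad (61.9°).
Interpolate at f = 1/2 with slerp weights a = sin((1−f)δ)/sin δ ≈ 0.583, b = sin(fδ)/sin δ ≈ 0.583.
p = a·p₁ + b·p₂ ≈ (-0.677, 0.700, 0.227); φ = arcsin(p_z) ≈ 13.12°, λ = atan2(p_y, p_x) ≈ 134.07°.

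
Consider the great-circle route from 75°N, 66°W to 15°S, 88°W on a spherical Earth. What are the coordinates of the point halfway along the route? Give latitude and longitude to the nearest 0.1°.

Write both endpoints as unit vectors p₁, p₂ with components (cos φ cos λ, cos φ sin λ, sin φ).
The central angle between the endpoints is δ = arccos(p₁·p₂) ≈ 1.589 rad (91.0°).
Interpolate at f = 1/2 with slerp weights a = sin((1−f)δ)/sin δ ≈ 0.714, b = sin(fδ)/sin δ ≈ 0.714.
p = a·p₁ + b·p₂ ≈ (0.099, -0.858, 0.505); φ = arcsin(p_z) ≈ 30.31°, λ = atan2(p_y, p_x) ≈ -83.40°.

≈ 30.3°N, 83.4°W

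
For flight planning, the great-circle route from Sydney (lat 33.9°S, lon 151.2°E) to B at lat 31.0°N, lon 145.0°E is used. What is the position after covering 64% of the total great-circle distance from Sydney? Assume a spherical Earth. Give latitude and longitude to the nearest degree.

Convert each endpoint to a unit vector on the sphere (x = cos φ cos λ, y = cos φ sin λ, z = sin φ).
The central angle between the endpoints is δ = arccos(p₁·p₂) ≈ 1.137 rad (65.2°).
Interpolate at f = 0.64 with slerp weights a = sin((1−f)δ)/sin δ ≈ 0.439, b = sin(fδ)/sin δ ≈ 0.733.
p = a·p₁ + b·p₂ ≈ (-0.834, 0.536, 0.133); φ = arcsin(p_z) ≈ 7.64°, λ = atan2(p_y, p_x) ≈ 147.27°.

≈ lat 8°N, lon 147°E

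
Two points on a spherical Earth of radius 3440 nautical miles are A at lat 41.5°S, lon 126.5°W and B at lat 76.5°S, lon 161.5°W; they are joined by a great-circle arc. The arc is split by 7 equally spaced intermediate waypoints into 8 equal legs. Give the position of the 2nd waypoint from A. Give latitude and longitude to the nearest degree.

The haversine formula gives a central angle δ ≈ 0.664 rad (38.0°) between the endpoints.
Interpolate at f = 2/8 with slerp weights a = sin((1−f)δ)/sin δ ≈ 0.775, b = sin(fδ)/sin δ ≈ 0.268.
p = a·p₁ + b·p₂ ≈ (-0.405, -0.487, -0.774); φ = arcsin(p_z) ≈ -50.74°, λ = atan2(p_y, p_x) ≈ -129.75°.

≈ lat 51°S, lon 130°W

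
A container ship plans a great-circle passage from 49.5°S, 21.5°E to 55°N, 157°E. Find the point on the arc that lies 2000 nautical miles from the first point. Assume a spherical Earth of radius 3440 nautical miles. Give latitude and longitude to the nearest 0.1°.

≈ 27.6°S, 54.4°E

Write both endpoints as unit vectors p₁, p₂ with components (cos φ cos λ, cos φ sin λ, sin φ).
The central angle between the endpoints is δ = arccos(p₁·p₂) ≈ 2.665 rad (152.7°). The total great-circle distance is δ·R ≈ 2.665 × 3440 ≈ 9168 nmi, so the target fraction is f = 2000/9168 ≈ 0.218.
Interpolate at f ≈ 0.218 with slerp weights a = sin((1−f)δ)/sin δ ≈ 1.900, b = sin(fδ)/sin δ ≈ 1.197.
p = a·p₁ + b·p₂ ≈ (0.516, 0.720, -0.464); φ = arcsin(p_z) ≈ -27.63°, λ = atan2(p_y, p_x) ≈ 54.40°.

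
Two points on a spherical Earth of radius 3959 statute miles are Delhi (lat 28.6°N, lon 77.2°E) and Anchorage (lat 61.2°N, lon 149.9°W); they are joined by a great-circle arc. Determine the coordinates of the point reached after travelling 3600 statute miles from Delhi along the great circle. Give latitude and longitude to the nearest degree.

≈ lat 70°N, lon 134°E

Write both endpoints as unit vectors p₁, p₂ with components (cos φ cos λ, cos φ sin λ, sin φ).
The central angle between the endpoints is δ = arccos(p₁·p₂) ≈ 1.439 rad (82.4°). The total great-circle distance is δ·R ≈ 1.439 × 3959 ≈ 5696 mi, so the target fraction is f = 3600/5696 ≈ 0.632.
Interpolate at f ≈ 0.632 with slerp weights a = sin((1−f)δ)/sin δ ≈ 0.510, b = sin(fδ)/sin δ ≈ 0.796.
p = a·p₁ + b·p₂ ≈ (-0.233, 0.244, 0.941); φ = arcsin(p_z) ≈ 70.30°, λ = atan2(p_y, p_x) ≈ 133.64°.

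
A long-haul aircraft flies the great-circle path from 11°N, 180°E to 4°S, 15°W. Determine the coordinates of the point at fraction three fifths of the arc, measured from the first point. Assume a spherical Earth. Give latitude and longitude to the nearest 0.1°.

Write both endpoints as unit vectors p₁, p₂ with components (cos φ cos λ, cos φ sin λ, sin φ).
The central angle between the endpoints is δ = arccos(p₁·p₂) ≈ 2.855 rad (163.6°).
Interpolate at f = 3/5 with slerp weights a = sin((1−f)δ)/sin δ ≈ 3.216, b = sin(fδ)/sin δ ≈ 3.500.
p = a·p₁ + b·p₂ ≈ (0.216, -0.904, 0.369); φ = arcsin(p_z) ≈ 21.68°, λ = atan2(p_y, p_x) ≈ -76.55°.

≈ 21.7°N, 76.6°W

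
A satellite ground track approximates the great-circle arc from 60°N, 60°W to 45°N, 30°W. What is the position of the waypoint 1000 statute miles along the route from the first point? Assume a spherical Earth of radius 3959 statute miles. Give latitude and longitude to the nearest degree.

The haversine formula gives a central angle δ ≈ 0.406 rad (23.3°) between the endpoints. The total great-circle distance is δ·R ≈ 0.406 × 3959 ≈ 1609 mi, so the target fraction is f = 1000/1609 ≈ 0.622.
Interpolate at f ≈ 0.622 with slerp weights a = sin((1−f)δ)/sin δ ≈ 0.388, b = sin(fδ)/sin δ ≈ 0.632.
p = a·p₁ + b·p₂ ≈ (0.484, -0.391, 0.783); φ = arcsin(p_z) ≈ 51.51°, λ = atan2(p_y, p_x) ≈ -38.95°.

≈ 52°N, 39°W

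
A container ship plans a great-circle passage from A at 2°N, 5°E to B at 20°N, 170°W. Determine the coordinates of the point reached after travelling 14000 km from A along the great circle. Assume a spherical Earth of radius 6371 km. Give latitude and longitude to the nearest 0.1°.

≈ 50.4°N, 159.3°W

Write both endpoints as unit vectors p₁, p₂ with components (cos φ cos λ, cos φ sin λ, sin φ).
The central angle between the endpoints is δ = arccos(p₁·p₂) ≈ 2.748 rad (157.5°). The total great-circle distance is δ·R ≈ 2.748 × 6371 ≈ 17509 km, so the target fraction is f = 14000/17509 ≈ 0.800.
Interpolate at f ≈ 0.800 with slerp weights a = sin((1−f)δ)/sin δ ≈ 1.365, b = sin(fδ)/sin δ ≈ 2.113.
p = a·p₁ + b·p₂ ≈ (-0.596, -0.226, 0.770); φ = arcsin(p_z) ≈ 50.38°, λ = atan2(p_y, p_x) ≈ -159.25°.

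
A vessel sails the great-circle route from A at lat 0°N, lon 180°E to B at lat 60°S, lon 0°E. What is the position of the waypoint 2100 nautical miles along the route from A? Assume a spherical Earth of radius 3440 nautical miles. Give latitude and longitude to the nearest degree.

The haversine formula gives a central angle δ ≈ 2.094 rad (120.0°) between the endpoints. The total great-circle distance is δ·R ≈ 2.094 × 3440 ≈ 7205 nmi, so the target fraction is f = 2100/7205 ≈ 0.291.
Interpolate at f ≈ 0.291 with slerp weights a = sin((1−f)δ)/sin δ ≈ 1.150, b = sin(fδ)/sin δ ≈ 0.662.
p = a·p₁ + b·p₂ ≈ (-0.819, -0.000, -0.573); φ = arcsin(p_z) ≈ -34.98°, λ = atan2(p_y, p_x) ≈ -180.00°.

≈ lat 35°S, lon 180°E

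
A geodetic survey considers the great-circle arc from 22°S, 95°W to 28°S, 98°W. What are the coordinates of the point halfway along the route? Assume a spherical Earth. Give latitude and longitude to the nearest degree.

≈ 25°S, 96°W

Convert each endpoint to a unit vector on the sphere (x = cos φ cos λ, y = cos φ sin λ, z = sin φ).
The central angle between the endpoints is δ = arccos(p₁·p₂) ≈ 0.115 rad (6.6°).
Interpolate at f = 1/2 with slerp weights a = sin((1−f)δ)/sin δ ≈ 0.501, b = sin(fδ)/sin δ ≈ 0.501.
p = a·p₁ + b·p₂ ≈ (-0.102, -0.900, -0.423); φ = arcsin(p_z) ≈ -25.01°, λ = atan2(p_y, p_x) ≈ -96.46°.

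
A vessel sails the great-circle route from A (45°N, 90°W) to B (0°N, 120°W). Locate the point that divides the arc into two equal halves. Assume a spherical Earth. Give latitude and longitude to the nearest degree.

≈ (23°N, 108°W)

Write both endpoints as unit vectors p₁, p₂ with components (cos φ cos λ, cos φ sin λ, sin φ).
The central angle between the endpoints is δ = arccos(p₁·p₂) ≈ 0.912 rad (52.2°).
Interpolate at f = 1/2 with slerp weights a = sin((1−f)δ)/sin δ ≈ 0.557, b = sin(fδ)/sin δ ≈ 0.557.
p = a·p₁ + b·p₂ ≈ (-0.278, -0.876, 0.394); φ = arcsin(p_z) ≈ 23.19°, λ = atan2(p_y, p_x) ≈ -107.63°.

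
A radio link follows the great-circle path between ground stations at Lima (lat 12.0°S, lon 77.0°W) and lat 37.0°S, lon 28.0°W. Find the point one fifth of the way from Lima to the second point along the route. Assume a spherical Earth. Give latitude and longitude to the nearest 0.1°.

Write both endpoints as unit vectors p₁, p₂ with components (cos φ cos λ, cos φ sin λ, sin φ).
The central angle between the endpoints is δ = arccos(p₁·p₂) ≈ 0.879 rad (50.4°).
Interpolate at f = 1/5 with slerp weights a = sin((1−f)δ)/sin δ ≈ 0.840, b = sin(fδ)/sin δ ≈ 0.227.
p = a·p₁ + b·p₂ ≈ (0.345, -0.886, -0.311); φ = arcsin(p_z) ≈ -18.14°, λ = atan2(p_y, p_x) ≈ -68.72°.

≈ lat 18.1°S, lon 68.7°W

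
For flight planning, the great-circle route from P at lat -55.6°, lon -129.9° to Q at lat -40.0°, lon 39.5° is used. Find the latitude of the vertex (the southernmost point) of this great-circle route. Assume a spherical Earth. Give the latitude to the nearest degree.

≈ -85°

The great circle lies in the plane with unit normal n̂ = (p₁ × p₂)/|p₁ × p₂|.
Here n̂_z ≈ +0.080; the vertex latitude is φ_max = arccos|n̂_z| ≈ 85.4°.
Check via Clairaut: cos φ_max = |cos φ₁| · sin C = cos(55.6°)·sin(171.9°) ≈ 0.080, again giving ≈ 85.4°.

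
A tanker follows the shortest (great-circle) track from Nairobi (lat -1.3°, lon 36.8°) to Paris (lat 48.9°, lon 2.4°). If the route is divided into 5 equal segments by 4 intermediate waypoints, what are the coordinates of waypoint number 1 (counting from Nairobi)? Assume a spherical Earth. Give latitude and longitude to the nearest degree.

≈ lat 9°, lon 32°

Write both endpoints as unit vectors p₁, p₂ with components (cos φ cos λ, cos φ sin λ, sin φ).
The central angle between the endpoints is δ = arccos(p₁·p₂) ≈ 1.018 rad (58.3°).
Interpolate at f = 1/5 with slerp weights a = sin((1−f)δ)/sin δ ≈ 0.855, b = sin(fδ)/sin δ ≈ 0.238.
p = a·p₁ + b·p₂ ≈ (0.840, 0.518, 0.160); φ = arcsin(p_z) ≈ 9.19°, λ = atan2(p_y, p_x) ≈ 31.67°.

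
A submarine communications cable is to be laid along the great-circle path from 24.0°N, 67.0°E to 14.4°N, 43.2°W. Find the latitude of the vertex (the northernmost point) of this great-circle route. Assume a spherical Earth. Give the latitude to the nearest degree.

≈ 32°N

The great circle lies in the plane with unit normal n̂ = (p₁ × p₂)/|p₁ × p₂|.
Here n̂_z ≈ -0.848; the vertex latitude is φ_max = arccos|n̂_z| ≈ 32.0°.
Check via Clairaut: cos φ_max = |cos φ₁| · sin C = cos(24.0°)·sin(68.2°) ≈ 0.848, again giving ≈ 32.0°.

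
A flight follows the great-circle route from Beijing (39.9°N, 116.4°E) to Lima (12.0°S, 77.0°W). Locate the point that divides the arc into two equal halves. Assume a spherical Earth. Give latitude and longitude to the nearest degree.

≈ 56°N, 114°W

Write both endpoints as unit vectors p₁, p₂ with components (cos φ cos λ, cos φ sin λ, sin φ).
The central angle between the endpoints is δ = arccos(p₁·p₂) ≈ 2.613 rad (149.7°).
Interpolate at f = 1/2 with slerp weights a = sin((1−f)δ)/sin δ ≈ 1.913, b = sin(fδ)/sin δ ≈ 1.913.
p = a·p₁ + b·p₂ ≈ (-0.232, -0.509, 0.829); φ = arcsin(p_z) ≈ 56.02°, λ = atan2(p_y, p_x) ≈ -114.48°.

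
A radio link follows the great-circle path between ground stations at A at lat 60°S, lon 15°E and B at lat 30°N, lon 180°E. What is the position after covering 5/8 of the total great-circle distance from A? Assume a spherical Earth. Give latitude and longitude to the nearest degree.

≈ lat 24°S, lon 167°E

Write both endpoints as unit vectors p₁, p₂ with components (cos φ cos λ, cos φ sin λ, sin φ).
The central angle between the endpoints is δ = arccos(p₁·p₂) ≈ 2.589 rad (148.4°).
Interpolate at f = 5/8 with slerp weights a = sin((1−f)δ)/sin δ ≈ 1.573, b = sin(fδ)/sin δ ≈ 1.904.
p = a·p₁ + b·p₂ ≈ (-0.889, 0.204, -0.410); φ = arcsin(p_z) ≈ -24.24°, λ = atan2(p_y, p_x) ≈ 167.10°.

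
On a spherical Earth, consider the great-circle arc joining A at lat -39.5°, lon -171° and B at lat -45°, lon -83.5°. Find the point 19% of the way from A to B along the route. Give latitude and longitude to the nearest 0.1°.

Write both endpoints as unit vectors p₁, p₂ with components (cos φ cos λ, cos φ sin λ, sin φ).
The central angle between the endpoints is δ = arccos(p₁·p₂) ≈ 1.077 rad (61.7°).
Interpolate at f = 0.19 with slerp weights a = sin((1−f)δ)/sin δ ≈ 0.870, b = sin(fδ)/sin δ ≈ 0.231.
p = a·p₁ + b·p₂ ≈ (-0.644, -0.267, -0.716); φ = arcsin(p_z) ≈ -45.76°, λ = atan2(p_y, p_x) ≈ -157.48°.

≈ lat -45.8°, lon -157.5°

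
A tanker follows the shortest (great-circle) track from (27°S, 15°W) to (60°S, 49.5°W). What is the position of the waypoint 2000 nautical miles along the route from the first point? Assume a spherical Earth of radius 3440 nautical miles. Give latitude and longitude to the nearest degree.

≈ (55°S, 40°W)

From cos δ = sin φ₁ sin φ₂ + cos φ₁ cos φ₂ cos Δλ, the central angle is δ ≈ 0.707 rad (40.5°). The total great-circle distance is δ·R ≈ 0.707 × 3440 ≈ 2432 nmi, so the target fraction is f = 2000/2432 ≈ 0.822.
Interpolate at f ≈ 0.822 with slerp weights a = sin((1−f)δ)/sin δ ≈ 0.193, b = sin(fδ)/sin δ ≈ 0.845.
p = a·p₁ + b·p₂ ≈ (0.441, -0.366, -0.820); φ = arcsin(p_z) ≈ -55.06°, λ = atan2(p_y, p_x) ≈ -39.72°.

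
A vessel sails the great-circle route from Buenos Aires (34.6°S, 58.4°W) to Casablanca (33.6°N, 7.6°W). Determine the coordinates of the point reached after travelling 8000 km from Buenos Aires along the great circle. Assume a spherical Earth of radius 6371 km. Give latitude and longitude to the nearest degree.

≈ 25°N, 16°W

From cos δ = sin φ₁ sin φ₂ + cos φ₁ cos φ₂ cos Δλ, the central angle is δ ≈ 1.451 rad (83.2°). The total great-circle distance is δ·R ≈ 1.451 × 6371 ≈ 9247 km, so the target fraction is f = 8000/9247 ≈ 0.865.
Interpolate at f ≈ 0.865 with slerp weights a = sin((1−f)δ)/sin δ ≈ 0.196, b = sin(fδ)/sin δ ≈ 0.958.
p = a·p₁ + b·p₂ ≈ (0.875, -0.243, 0.419); φ = arcsin(p_z) ≈ 24.75°, λ = atan2(p_y, p_x) ≈ -15.51°.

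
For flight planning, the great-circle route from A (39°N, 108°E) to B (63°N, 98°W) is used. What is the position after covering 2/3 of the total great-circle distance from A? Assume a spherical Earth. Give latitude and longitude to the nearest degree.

≈ (81°N, 168°W)

Write both endpoints as unit vectors p₁, p₂ with components (cos φ cos λ, cos φ sin λ, sin φ).
The central angle between the endpoints is δ = arccos(p₁·p₂) ≈ 1.325 rad (75.9°).
Interpolate at f = 2/3 with slerp weights a = sin((1−f)δ)/sin δ ≈ 0.441, b = sin(fδ)/sin δ ≈ 0.797.
p = a·p₁ + b·p₂ ≈ (-0.156, -0.033, 0.987); φ = arcsin(p_z) ≈ 80.82°, λ = atan2(p_y, p_x) ≈ -168.24°.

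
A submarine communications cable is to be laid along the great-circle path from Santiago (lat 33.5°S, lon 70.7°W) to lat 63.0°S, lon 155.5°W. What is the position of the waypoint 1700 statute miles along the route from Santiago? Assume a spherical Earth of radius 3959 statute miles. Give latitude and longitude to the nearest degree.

≈ lat 53°S, lon 92°W

The haversine formula gives a central angle δ ≈ 1.017 rad (58.3°) between the endpoints. The total great-circle distance is δ·R ≈ 1.017 × 3959 ≈ 4026 mi, so the target fraction is f = 1700/4026 ≈ 0.422.
Interpolate at f ≈ 0.422 with slerp weights a = sin((1−f)δ)/sin δ ≈ 0.652, b = sin(fδ)/sin δ ≈ 0.490.
p = a·p₁ + b·p₂ ≈ (-0.023, -0.605, -0.796); φ = arcsin(p_z) ≈ -52.74°, λ = atan2(p_y, p_x) ≈ -92.14°.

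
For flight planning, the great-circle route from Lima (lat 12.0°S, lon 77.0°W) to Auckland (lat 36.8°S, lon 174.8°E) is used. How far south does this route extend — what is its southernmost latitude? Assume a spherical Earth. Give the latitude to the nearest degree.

The great circle lies in the plane with unit normal n̂ = (p₁ × p₂)/|p₁ × p₂|.
Here n̂_z ≈ -0.749; the vertex latitude is φ_max = arccos|n̂_z| ≈ 41.5°.
Check via Clairaut: cos φ_max = |cos φ₁| · sin C = cos(12.0°)·sin(130.0°) ≈ 0.749, again giving ≈ 41.5°.

≈ 41°S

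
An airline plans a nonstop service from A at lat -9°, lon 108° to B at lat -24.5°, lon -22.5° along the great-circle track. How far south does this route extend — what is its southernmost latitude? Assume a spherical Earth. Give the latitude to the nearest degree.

The great circle lies in the plane with unit normal n̂ = (p₁ × p₂)/|p₁ × p₂|.
Here n̂_z ≈ -0.799; the vertex latitude is φ_max = arccos|n̂_z| ≈ 36.9°.
Check via Clairaut: cos φ_max = |cos φ₁| · sin C = cos(9.0°)·sin(126.0°) ≈ 0.799, again giving ≈ 36.9°.

≈ -37°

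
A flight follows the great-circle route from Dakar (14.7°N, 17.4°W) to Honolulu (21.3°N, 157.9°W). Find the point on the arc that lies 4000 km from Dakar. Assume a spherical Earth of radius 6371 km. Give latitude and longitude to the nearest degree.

The haversine formula gives a central angle δ ≈ 2.218 rad (127.1°) between the endpoints. The total great-circle distance is δ·R ≈ 2.218 × 6371 ≈ 14133 km, so the target fraction is f = 4000/14133 ≈ 0.283.
Interpolate at f ≈ 0.283 with slerp weights a = sin((1−f)δ)/sin δ ≈ 1.254, b = sin(fδ)/sin δ ≈ 0.736.
p = a·p₁ + b·p₂ ≈ (0.521, -0.621, 0.586); φ = arcsin(p_z) ≈ 35.85°, λ = atan2(p_y, p_x) ≈ -49.98°.

≈ 36°N, 50°W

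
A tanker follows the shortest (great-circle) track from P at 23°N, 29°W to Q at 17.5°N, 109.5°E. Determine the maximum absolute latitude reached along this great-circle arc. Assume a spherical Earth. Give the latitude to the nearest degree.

≈ 46°N

The great circle lies in the plane with unit normal n̂ = (p₁ × p₂)/|p₁ × p₂|.
Here n̂_z ≈ +0.691; the vertex latitude is φ_max = arccos|n̂_z| ≈ 46.3°.
Check via Clairaut: cos φ_max = |cos φ₁| · sin C = cos(23.0°)·sin(48.7°) ≈ 0.691, again giving ≈ 46.3°.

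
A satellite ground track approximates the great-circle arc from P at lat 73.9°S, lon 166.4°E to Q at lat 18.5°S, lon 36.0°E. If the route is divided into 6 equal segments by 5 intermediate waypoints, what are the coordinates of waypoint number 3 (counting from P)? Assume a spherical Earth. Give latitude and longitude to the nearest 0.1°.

≈ lat 58.1°S, lon 51.4°E

Convert each endpoint to a unit vector on the sphere (x = cos φ cos λ, y = cos φ sin λ, z = sin φ).
The central angle between the endpoints is δ = arccos(p₁·p₂) ≈ 1.436 rad (82.3°).
Interpolate at f = 3/6 with slerp weights a = sin((1−f)δ)/sin δ ≈ 0.664, b = sin(fδ)/sin δ ≈ 0.664.
p = a·p₁ + b·p₂ ≈ (0.330, 0.413, -0.849); φ = arcsin(p_z) ≈ -58.05°, λ = atan2(p_y, p_x) ≈ 51.36°.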